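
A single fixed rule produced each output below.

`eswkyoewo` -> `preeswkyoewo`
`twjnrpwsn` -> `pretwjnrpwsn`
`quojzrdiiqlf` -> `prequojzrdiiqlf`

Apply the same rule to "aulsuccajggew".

In each case the input is transformed by: prepend "pre".
Doing the same to "aulsuccajggew": "preaulsuccajggew".

preaulsuccajggew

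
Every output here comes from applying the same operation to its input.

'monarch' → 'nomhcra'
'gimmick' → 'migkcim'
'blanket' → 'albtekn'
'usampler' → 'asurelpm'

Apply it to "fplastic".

lpfcitsa

In each case the input is transformed by: move the first 3 characters to the end (rotate left by 3), then reverse the string.
For "fplastic" the result is "lpfcitsa".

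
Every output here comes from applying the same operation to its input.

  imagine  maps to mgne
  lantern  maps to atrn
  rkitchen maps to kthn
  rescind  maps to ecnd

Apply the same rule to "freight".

Rule — swap each adjacent pair of characters (1↔2, 3↔4, ...), then keep every other character starting from the first (positions 1st, 3rd, 5th, ...).
Working it through for "freight": intermediate "rfiehgt", final "riht".

riht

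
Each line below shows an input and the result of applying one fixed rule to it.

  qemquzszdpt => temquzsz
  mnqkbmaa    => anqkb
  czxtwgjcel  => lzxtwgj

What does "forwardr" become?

rorwa

The rule is to swap the first and last characters, then delete the last 3 characters.
Applying both steps to "forwardr": "rorwardf", then "rorwa".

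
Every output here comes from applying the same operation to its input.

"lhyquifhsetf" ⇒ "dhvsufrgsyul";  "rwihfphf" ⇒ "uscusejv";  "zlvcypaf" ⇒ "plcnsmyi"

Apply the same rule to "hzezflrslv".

msyefyiumr

The transformation: move the first 3 characters to the end (rotate left by 3), then shift every letter 13 places forward in the alphabet (wrapping around) — i.e. ROT13.
For "hzezflrslv" the result is "msyefyiumr".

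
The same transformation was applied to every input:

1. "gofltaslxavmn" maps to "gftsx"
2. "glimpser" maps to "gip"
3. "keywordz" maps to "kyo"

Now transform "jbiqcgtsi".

In each case the input is transformed by: delete the last 3 characters, then keep every other character starting from the first (positions 1st, 3rd, 5th, ...).
Starting from "jbiqcgtsi": after the first operation, "jbiqcg"; after the second, "jic".

jic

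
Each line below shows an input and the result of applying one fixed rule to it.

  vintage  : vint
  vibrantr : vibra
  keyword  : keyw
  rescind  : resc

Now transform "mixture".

The rule is to delete the last 3 characters.
"mixture" → "mixt".

mixt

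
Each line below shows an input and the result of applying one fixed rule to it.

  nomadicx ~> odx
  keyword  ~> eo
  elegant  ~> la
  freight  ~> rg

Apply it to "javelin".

The transformation: keep one character in every 3, starting at position 2 (positions 2nd, 5th, 8th, ...).
Doing the same to "javelin": "al".

al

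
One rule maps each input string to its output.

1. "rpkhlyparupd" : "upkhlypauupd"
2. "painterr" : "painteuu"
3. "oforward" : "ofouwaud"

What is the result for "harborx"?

hauboux

Rule — replace every "r" with "u".
So "harborx" becomes "hauboux".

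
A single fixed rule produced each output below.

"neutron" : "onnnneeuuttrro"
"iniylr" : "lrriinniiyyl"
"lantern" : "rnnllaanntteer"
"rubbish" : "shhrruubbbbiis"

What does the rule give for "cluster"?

Each output is the input with this applied: double every character, then move the last 3 characters to the front (rotate right by 3).
For "cluster" the result is "errcclluusstte".

errcclluusstte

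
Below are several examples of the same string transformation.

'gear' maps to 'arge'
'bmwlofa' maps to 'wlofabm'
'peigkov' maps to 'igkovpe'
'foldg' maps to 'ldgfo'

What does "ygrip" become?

ripyg

What's happening: move the first 2 characters to the end (rotate left by 2).
For "ygrip" the result is "ripyg".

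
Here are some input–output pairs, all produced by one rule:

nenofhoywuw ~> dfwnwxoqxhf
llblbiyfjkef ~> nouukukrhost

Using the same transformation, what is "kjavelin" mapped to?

The rule is to move the last 2 characters to the front (rotate right by 2), then shift every letter 9 places forward in the alphabet (wrapping around).
Applying both steps to "kjavelin": "inkjavel", then "rwtsjenu".

rwtsjenu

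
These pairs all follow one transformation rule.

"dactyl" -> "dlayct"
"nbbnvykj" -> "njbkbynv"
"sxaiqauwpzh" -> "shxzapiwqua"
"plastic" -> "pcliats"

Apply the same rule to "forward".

In each case the input is transformed by: take characters alternately from the front and the back (1st, last, 2nd, 2nd-last, ...).
"forward" → "fdorraw".

fdorraw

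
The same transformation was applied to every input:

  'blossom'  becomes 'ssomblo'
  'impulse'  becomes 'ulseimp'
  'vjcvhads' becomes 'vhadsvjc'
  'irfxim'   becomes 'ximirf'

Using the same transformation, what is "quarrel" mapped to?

rrelqua

What's happening: move the first 3 characters to the end (rotate left by 3).
"quarrel" → "rrelqua".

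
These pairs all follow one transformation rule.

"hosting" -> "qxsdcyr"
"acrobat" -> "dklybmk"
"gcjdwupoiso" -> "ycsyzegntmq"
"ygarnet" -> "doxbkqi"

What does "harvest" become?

dcofbkr

What's happening: reverse the string, then shift every letter 10 places forward in the alphabet (wrapping around).
Doing the same to "harvest": "dcofbkr".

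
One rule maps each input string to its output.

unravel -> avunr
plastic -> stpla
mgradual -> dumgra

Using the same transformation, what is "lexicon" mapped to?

iclex

The transformation: delete the last 2 characters, then move the last 2 characters to the front (rotate right by 2).
On "lexicon": the first step gives "lexic", and the second then gives "iclex".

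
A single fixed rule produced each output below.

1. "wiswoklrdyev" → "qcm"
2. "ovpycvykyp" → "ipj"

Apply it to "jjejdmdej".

What's happening: shift every letter 6 places backward in the alphabet (wrapping around), then keep only the first 3 characters.
Applying both steps to "jjejdmdej": "ddydxgxyd", then "ddy".

ddy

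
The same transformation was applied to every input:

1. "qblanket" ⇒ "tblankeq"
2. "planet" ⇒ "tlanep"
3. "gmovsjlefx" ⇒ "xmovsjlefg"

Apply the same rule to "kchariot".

tchariok

The transformation: swap the first and last characters.
On "kchariot" that produces "tchariok".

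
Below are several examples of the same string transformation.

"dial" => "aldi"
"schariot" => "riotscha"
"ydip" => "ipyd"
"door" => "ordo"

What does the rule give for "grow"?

owgr

The transformation: swap the front and back halves of the string.
"grow" → "owgr".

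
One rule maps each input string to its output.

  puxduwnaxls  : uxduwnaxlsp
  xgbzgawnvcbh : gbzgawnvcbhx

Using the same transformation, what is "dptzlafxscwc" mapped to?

The transformation: move the first character to the end.
Doing the same to "dptzlafxscwc": "ptzlafxscwcd".

ptzlafxscwcd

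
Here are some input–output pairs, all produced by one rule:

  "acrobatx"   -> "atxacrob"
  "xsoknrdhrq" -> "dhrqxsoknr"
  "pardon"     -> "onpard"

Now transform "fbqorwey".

weyfbqor

In each case the input is transformed by: move the first character to the end, then swap the front and back halves of the string.
Starting from "fbqorwey": after the first operation, "bqorweyf"; after the second, "weyfbqor".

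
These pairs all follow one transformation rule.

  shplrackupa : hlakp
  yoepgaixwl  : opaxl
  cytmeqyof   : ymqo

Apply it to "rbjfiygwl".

bfyw

The transformation: keep every other character starting from the second (positions 2nd, 4th, 6th, ...).
"rbjfiygwl" → "bfyw".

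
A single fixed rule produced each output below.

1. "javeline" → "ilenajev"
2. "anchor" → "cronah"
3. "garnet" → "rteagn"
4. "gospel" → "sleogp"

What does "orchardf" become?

rafdrohc

What's happening: swap each adjacent pair of characters (1↔2, 3↔4, ...), then swap the front and back halves of the string.
On "orchardf" that produces "rafdrohc".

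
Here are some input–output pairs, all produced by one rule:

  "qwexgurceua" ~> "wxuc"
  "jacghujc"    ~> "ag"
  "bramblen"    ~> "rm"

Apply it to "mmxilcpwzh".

The rule is to delete the last 3 characters, then keep every other character starting from the second (positions 2nd, 4th, 6th, ...).
For "mmxilcpwzh", step one produces "mmxilcp"; step two turns that into "mic".

mic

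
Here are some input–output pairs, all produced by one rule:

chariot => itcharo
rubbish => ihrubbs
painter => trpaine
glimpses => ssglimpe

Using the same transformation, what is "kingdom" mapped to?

dmkingo

In each case the input is transformed by: move the last 2 characters to the front (rotate right by 2), then swap the first and last characters.
On "kingdom": the first step gives "omkingd", and the second then gives "dmkingo".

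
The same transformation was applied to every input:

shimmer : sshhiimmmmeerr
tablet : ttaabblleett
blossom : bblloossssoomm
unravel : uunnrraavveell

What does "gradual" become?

ggrraadduuaall

The transformation: double every character.
Applying that to "gradual" gives "ggrraadduuaall".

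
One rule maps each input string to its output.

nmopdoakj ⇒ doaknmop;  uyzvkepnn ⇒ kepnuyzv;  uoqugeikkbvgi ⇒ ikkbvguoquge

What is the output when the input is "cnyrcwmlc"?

Looking at the pairs, the operation is to delete the last character, then swap the front and back halves of the string.
Starting from "cnyrcwmlc": after the first operation, "cnyrcwml"; after the second, "cwmlcnyr".

cwmlcnyr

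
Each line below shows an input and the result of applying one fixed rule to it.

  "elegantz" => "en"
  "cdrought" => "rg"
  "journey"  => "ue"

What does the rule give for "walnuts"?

lt

The pattern: keep one character in every 3, starting at position 3 (positions 3rd, 6th, 9th, ...).
"walnuts" → "lt".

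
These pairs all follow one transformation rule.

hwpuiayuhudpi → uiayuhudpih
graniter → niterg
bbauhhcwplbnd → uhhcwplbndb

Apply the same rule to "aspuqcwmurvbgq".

uqcwmurvbgqa

What's happening: move the first character to the end, then delete the first 2 characters.
For "aspuqcwmurvbgq", step one produces "spuqcwmurvbgqa"; step two turns that into "uqcwmurvbgqa".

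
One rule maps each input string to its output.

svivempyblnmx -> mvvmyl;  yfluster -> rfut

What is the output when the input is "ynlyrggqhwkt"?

tnygqw

The pattern: keep every other character starting from the second (positions 2nd, 4th, 6th, ...), then move the last character to the front.
Starting from "ynlyrggqhwkt": after the first operation, "nygqwt"; after the second, "tnygqw".
(Check on "yfluster": → "futr" → "rfut" ✓)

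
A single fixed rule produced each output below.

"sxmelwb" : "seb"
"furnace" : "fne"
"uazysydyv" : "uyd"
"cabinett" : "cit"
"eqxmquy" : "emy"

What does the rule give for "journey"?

What's happening: keep one character in every 3, starting at position 1 (positions 1st, 4th, 7th, ...).
For "journey" the result is "jry".

jry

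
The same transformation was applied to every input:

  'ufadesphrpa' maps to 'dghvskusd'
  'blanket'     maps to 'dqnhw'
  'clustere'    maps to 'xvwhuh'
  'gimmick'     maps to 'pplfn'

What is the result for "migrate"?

Looking at the pairs, the operation is to delete the first 2 characters, then shift every letter 3 places forward in the alphabet (wrapping around).
Starting from "migrate": after the first operation, "grate"; after the second, "judwh".
(Check on "ufadesphrpa": → "adesphrpa" → "dghvskusd" ✓)

judwh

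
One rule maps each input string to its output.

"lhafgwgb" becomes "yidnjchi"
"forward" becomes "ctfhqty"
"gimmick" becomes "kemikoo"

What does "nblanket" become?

In each case the input is transformed by: shift every letter 2 places forward in the alphabet (wrapping around), then move the last 3 characters to the front (rotate right by 3).
Working it through for "nblanket": intermediate "pdncpmgv", final "mgvpdncp".

mgvpdncp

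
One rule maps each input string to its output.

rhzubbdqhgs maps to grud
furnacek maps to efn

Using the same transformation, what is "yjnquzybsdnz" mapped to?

dyqy

The pattern: keep one character in every 3, starting at position 1 (positions 1st, 4th, 7th, ...), then move the last character to the front.
So "yjnquzybsdnz" becomes "dyqy".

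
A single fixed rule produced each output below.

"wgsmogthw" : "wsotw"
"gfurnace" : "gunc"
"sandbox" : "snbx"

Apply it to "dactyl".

dcy

Looking at the pairs, the operation is to keep every other character starting from the first (positions 1st, 3rd, 5th, ...).
Applying that to "dactyl" gives "dcy".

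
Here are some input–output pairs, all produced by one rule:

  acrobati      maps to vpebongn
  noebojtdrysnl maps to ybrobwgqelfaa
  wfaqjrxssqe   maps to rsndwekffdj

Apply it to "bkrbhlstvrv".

ixeouyfgieo

The transformation: shift every letter 13 places forward in the alphabet (wrapping around) — i.e. ROT13, then swap the first and last characters.
"bkrbhlstvrv" → "oxeouyfgiei" → "ixeouyfgieo".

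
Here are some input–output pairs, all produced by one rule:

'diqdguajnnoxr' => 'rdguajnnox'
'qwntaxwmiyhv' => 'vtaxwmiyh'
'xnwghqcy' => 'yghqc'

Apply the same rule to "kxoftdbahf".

fftdbah

Rule — delete the first 3 characters, then move the last character to the front.
Doing the same to "kxoftdbahf": "fftdbah".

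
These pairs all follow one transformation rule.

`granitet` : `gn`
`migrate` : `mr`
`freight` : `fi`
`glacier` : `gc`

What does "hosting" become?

Each output is the input with this applied: keep one character in every 3, starting at position 1 (positions 1st, 4th, 7th, ...), then delete the last character.
Applying both steps to "hosting": "htg", then "ht".

ht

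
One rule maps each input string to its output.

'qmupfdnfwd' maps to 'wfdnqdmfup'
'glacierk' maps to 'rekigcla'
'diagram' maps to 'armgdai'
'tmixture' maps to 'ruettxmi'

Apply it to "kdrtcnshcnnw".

The rule is to move the last 2 characters to the front (rotate right by 2), then take characters alternately from the front and the back (1st, last, 2nd, 2nd-last, ...).
Doing the same to "kdrtcnshcnnw": "nnwckhdsrntc".

nnwckhdsrntc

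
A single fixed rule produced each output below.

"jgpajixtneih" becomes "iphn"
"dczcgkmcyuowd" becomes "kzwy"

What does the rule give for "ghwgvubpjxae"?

uwej

What's happening: keep one character in every 3, starting at position 3 (positions 3rd, 6th, 9th, ...), then swap each adjacent pair of characters (1↔2, 3↔4, ...).
Working it through for "ghwgvubpjxae": intermediate "wuje", final "uwej".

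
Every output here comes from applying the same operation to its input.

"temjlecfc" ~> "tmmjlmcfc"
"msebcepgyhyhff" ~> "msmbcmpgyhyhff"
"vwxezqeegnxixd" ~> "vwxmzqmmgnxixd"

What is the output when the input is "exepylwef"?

mxmpylwmf

The transformation: replace every "e" with "m".
Doing the same to "exepylwef": "mxmpylwmf".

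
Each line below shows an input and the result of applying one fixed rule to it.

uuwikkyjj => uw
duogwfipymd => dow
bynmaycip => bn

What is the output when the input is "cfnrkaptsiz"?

Looking at the pairs, the operation is to keep every other character starting from the first (positions 1st, 3rd, 5th, ...), then delete the last 3 characters.
For "cfnrkaptsiz", step one produces "cnkpsz"; step two turns that into "cnk".

cnk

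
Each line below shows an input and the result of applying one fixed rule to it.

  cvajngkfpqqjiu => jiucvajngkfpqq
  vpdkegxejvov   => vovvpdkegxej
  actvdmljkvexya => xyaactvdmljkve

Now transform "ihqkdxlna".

Rule — move the last 3 characters to the front (rotate right by 3).
For "ihqkdxlna" the result is "lnaihqkdx".

lnaihqkdx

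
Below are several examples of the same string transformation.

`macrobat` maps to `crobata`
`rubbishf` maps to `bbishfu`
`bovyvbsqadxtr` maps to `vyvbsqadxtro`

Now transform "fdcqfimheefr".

cqfimheefrd

The pattern: delete the first character, then move the first character to the end.
Starting from "fdcqfimheefr": after the first operation, "dcqfimheefr"; after the second, "cqfimheefrd".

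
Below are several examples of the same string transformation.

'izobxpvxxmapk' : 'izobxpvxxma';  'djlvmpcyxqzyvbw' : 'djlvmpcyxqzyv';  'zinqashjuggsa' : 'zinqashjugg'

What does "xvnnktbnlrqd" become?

The rule is to delete the last 2 characters.
So "xvnnktbnlrqd" becomes "xvnnktbnlr".

xvnnktbnlr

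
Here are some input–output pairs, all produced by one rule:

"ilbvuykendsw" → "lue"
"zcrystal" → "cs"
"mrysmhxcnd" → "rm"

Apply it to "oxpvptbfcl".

xp

What's happening: keep one character in every 3, starting at position 2 (positions 2nd, 5th, 8th, ...), then delete the last character.
Applying that to "oxpvptbfcl" gives "xp".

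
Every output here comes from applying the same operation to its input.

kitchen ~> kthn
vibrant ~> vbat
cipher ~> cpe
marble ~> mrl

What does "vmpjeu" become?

The transformation: keep every other character starting from the first (positions 1st, 3rd, 5th, ...).
"vmpjeu" → "vpe".

vpe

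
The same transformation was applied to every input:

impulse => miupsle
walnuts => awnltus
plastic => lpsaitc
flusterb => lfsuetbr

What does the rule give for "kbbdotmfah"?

Rule — swap each adjacent pair of characters (1↔2, 3↔4, ...).
Doing the same to "kbbdotmfah": "bkdbtofmha".

bkdbtofmha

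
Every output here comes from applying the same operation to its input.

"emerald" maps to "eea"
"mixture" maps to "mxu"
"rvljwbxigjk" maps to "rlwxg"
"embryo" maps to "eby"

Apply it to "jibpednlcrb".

The transformation: swap each adjacent pair of characters (1↔2, 3↔4, ...), then keep every other character starting from the second (positions 2nd, 4th, 6th, ...).
On "jibpednlcrb": the first step gives "ijpbdelnrcb", and the second then gives "jbenc".
(Check on "rvljwbxigjk": → "vrjlbwixjgk" → "rlwxg" ✓)

jbenc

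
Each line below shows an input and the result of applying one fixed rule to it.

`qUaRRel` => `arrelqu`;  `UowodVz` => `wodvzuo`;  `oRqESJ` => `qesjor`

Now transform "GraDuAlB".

In each case the input is transformed by: move the first 2 characters to the end (rotate left by 2), then convert every letter to lowercase.
Applying both steps to "GraDuAlB": "aDuAlBGr", then "adualbgr".

adualbgr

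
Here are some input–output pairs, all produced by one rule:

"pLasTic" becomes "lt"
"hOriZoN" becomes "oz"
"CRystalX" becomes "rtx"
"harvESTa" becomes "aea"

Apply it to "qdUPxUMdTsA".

dxda

What's happening: keep one character in every 3, starting at position 2 (positions 2nd, 5th, 8th, ...), then convert every letter to lowercase.
Starting from "qdUPxUMdTsA": after the first operation, "dxdA"; after the second, "dxda".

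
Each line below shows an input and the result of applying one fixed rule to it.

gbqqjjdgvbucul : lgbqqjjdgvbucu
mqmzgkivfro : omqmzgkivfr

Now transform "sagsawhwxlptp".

Each output is the input with this applied: move the last character to the front.
So "sagsawhwxlptp" becomes "psagsawhwxlpt".

psagsawhwxlpt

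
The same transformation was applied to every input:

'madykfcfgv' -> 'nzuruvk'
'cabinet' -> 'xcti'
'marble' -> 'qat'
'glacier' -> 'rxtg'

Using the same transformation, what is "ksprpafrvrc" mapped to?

Looking at the pairs, the operation is to shift every letter 11 places backward in the alphabet (wrapping around), then delete the first 3 characters.
On "ksprpafrvrc": the first step gives "zhegepugkgr", and the second then gives "gepugkgr".

gepugkgr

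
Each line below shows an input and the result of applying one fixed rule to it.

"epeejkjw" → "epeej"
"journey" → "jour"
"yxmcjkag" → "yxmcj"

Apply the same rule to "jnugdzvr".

jnugd

Rule — delete the last 3 characters.
Applying that to "jnugdzvr" gives "jnugd".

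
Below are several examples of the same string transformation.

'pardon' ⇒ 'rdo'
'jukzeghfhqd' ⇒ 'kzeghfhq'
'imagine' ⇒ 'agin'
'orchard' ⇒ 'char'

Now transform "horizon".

The transformation: move the last character to the front, then delete the first 3 characters.
For "horizon", step one produces "nhorizo"; step two turns that into "rizo".

rizo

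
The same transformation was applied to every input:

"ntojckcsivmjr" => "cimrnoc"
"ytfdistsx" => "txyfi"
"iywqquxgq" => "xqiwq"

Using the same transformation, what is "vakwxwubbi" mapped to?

In each case the input is transformed by: keep every other character starting from the first (positions 1st, 3rd, 5th, ...), then move the first 3 characters to the end (rotate left by 3).
For "vakwxwubbi", step one produces "vkxub"; step two turns that into "ubvkx".

ubvkx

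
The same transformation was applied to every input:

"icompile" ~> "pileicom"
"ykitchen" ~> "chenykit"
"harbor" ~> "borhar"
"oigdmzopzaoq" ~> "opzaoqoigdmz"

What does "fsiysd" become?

The rule is to swap the front and back halves of the string.
Applying that to "fsiysd" gives "ysdfsi".

ysdfsi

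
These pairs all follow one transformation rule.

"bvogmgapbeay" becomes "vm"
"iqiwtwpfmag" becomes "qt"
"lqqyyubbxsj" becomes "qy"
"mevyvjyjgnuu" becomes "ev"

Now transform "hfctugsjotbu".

fu

The pattern: keep one character in every 3, starting at position 2 (positions 2nd, 5th, 8th, ...), then keep only the first 2 characters.
Doing the same to "hfctugsjotbu": "fu".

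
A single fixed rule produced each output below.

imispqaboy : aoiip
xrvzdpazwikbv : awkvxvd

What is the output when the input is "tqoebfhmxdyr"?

hxytob

In each case the input is transformed by: keep every other character starting from the first (positions 1st, 3rd, 5th, ...), then move the first 3 characters to the end (rotate left by 3).
So "tqoebfhmxdyr" becomes "hxytob".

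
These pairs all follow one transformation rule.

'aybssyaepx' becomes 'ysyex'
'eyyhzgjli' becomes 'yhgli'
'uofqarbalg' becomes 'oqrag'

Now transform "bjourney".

Rule — swap each adjacent pair of characters (1↔2, 3↔4, ...), then keep every other character starting from the first (positions 1st, 3rd, 5th, ...).
Applying that to "bjourney" gives "juny".

juny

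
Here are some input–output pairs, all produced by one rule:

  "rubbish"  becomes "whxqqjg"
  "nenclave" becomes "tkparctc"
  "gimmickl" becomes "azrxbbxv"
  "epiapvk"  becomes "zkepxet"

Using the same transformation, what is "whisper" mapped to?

gtehxwl

In each case the input is transformed by: shift every letter 11 places backward in the alphabet (wrapping around), then reverse the string.
"whisper" → "lwxhetg" → "gtehxwl".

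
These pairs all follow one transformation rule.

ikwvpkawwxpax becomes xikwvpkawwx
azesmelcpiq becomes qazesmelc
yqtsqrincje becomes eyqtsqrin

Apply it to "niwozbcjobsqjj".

jniwozbcjobs

Looking at the pairs, the operation is to move the last character to the front, then delete the last 2 characters.
Applying both steps to "niwozbcjobsqjj": "jniwozbcjobsqj", then "jniwozbcjobs".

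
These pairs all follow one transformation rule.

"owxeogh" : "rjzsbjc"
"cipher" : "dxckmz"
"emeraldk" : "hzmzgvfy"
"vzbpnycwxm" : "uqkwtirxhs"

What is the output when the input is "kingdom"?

The transformation: shift every letter 5 places backward in the alphabet (wrapping around), then swap each adjacent pair of characters (1↔2, 3↔4, ...).
Starting from "kingdom": after the first operation, "fdibyjh"; after the second, "dfbijyh".

dfbijyh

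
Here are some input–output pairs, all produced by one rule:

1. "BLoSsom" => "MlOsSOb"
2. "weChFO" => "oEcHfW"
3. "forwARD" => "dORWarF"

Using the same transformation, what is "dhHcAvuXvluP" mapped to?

pHhCaVUxVLUD

The transformation: swap the first and last characters, then flip the case of every letter.
"dhHcAvuXvluP" → "pHhCaVUxVLUD".
(Check on "BLoSsom": → "mLoSsoB" → "MlOsSOb" ✓)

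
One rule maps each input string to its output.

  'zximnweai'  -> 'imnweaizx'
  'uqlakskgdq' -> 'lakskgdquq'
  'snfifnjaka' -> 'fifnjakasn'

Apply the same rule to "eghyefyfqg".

hyefyfqgeg

Rule — move the first 2 characters to the end (rotate left by 2).
On "eghyefyfqg" that produces "hyefyfqgeg".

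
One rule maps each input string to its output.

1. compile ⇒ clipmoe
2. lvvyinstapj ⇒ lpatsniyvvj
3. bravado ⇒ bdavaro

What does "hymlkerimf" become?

hmireklmyf

The pattern: reverse the string, then swap the first and last characters.
Starting from "hymlkerimf": after the first operation, "fmireklmyh"; after the second, "hmireklmyf".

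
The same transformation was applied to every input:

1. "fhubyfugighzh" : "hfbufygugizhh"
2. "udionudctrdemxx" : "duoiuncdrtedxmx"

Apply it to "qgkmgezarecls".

gqmkegazerlcs

The pattern: swap each adjacent pair of characters (1↔2, 3↔4, ...).
"qgkmgezarecls" → "gqmkegazerlcs".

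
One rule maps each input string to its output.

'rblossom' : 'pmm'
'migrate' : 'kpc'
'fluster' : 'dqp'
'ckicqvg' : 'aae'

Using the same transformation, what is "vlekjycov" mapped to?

tia

In each case the input is transformed by: keep one character in every 3, starting at position 1 (positions 1st, 4th, 7th, ...), then shift every letter 2 places backward in the alphabet (wrapping around).
Applying both steps to "vlekjycov": "vkc", then "tia".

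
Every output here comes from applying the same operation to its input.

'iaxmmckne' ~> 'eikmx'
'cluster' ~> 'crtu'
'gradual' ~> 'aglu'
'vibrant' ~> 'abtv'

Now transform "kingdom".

dkmn

In each case the input is transformed by: keep every other character starting from the first (positions 1st, 3rd, 5th, ...), then sort the characters into alphabetical order.
Working it through for "kingdom": intermediate "kndm", final "dkmn".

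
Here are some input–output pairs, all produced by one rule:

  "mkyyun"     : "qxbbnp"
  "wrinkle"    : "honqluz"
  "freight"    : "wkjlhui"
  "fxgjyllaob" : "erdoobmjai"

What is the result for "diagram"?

pdujdlg

In each case the input is transformed by: reverse the string, then shift every letter 3 places forward in the alphabet (wrapping around).
Starting from "diagram": after the first operation, "margaid"; after the second, "pdujdlg".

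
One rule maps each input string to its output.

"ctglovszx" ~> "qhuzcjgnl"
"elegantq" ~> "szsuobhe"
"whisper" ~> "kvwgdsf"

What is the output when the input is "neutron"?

bsihfcb

The rule is to shift every letter 12 places backward in the alphabet (wrapping around).
For "neutron" the result is "bsihfcb".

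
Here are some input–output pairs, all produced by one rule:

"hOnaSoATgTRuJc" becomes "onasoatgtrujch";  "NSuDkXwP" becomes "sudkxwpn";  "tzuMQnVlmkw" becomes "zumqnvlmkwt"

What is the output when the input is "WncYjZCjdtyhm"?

ncyjzcjdtyhmw

The transformation: move the first character to the end, then convert every letter to lowercase.
Working it through for "WncYjZCjdtyhm": intermediate "ncYjZCjdtyhmW", final "ncyjzcjdtyhmw".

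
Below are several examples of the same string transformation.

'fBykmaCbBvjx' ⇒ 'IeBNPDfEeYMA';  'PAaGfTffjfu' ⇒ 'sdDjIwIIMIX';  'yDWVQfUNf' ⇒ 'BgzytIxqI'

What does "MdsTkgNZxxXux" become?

What's happening: shift every letter 3 places forward in the alphabet (wrapping around), then flip the case of every letter.
For "MdsTkgNZxxXux" the result is "pGVwNJqcAAaXA".

pGVwNJqcAAaXA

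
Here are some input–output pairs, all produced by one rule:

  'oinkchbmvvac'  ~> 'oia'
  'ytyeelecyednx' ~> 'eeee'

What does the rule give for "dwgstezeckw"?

ee

Looking at the pairs, the operation is to keep only the vowels.
On "dwgstezeckw" that produces "ee".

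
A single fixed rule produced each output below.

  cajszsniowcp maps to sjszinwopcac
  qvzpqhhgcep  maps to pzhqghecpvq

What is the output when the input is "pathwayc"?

htawcyap

Looking at the pairs, the operation is to swap each adjacent pair of characters (1↔2, 3↔4, ...), then move the first 2 characters to the end (rotate left by 2).
For "pathwayc" the result is "htawcyap".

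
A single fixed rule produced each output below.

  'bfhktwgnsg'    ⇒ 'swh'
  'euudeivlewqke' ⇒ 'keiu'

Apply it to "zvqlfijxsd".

siq

Each output is the input with this applied: keep one character in every 3, starting at position 3 (positions 3rd, 6th, 9th, ...), then reverse the string.
On "zvqlfijxsd": the first step gives "qis", and the second then gives "siq".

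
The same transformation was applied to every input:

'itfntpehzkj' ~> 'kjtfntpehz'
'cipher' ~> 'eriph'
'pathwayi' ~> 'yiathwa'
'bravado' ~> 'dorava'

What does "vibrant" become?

ntibra

The pattern: delete the first character, then move the last 2 characters to the front (rotate right by 2).
On "vibrant": the first step gives "ibrant", and the second then gives "ntibra".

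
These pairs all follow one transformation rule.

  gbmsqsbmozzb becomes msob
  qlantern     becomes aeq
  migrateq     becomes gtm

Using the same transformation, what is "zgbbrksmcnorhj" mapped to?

The rule is to move the first character to the end, then keep one character in every 3, starting at position 2 (positions 2nd, 5th, 8th, ...).
For "zgbbrksmcnorhj" the result is "bkcrz".

bkcrz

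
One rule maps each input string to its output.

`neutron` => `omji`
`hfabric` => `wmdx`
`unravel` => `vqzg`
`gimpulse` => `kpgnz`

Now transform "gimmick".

The rule is to delete the first 3 characters, then shift every letter 5 places backward in the alphabet (wrapping around).
Working it through for "gimmick": intermediate "mick", final "hdxf".

hdxf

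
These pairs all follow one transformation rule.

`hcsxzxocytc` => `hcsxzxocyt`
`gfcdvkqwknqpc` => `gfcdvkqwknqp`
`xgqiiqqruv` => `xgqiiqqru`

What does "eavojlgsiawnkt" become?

Each output is the input with this applied: delete the last character.
"eavojlgsiawnkt" → "eavojlgsiawnk".

eavojlgsiawnk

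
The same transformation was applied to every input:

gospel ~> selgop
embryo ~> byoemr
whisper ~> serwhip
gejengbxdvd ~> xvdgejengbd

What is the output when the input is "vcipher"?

The rule is to move the last 3 characters to the front (rotate right by 3), then swap the first and last characters.
Working it through for "vcipher": intermediate "hervcip", final "pervcih".

pervcih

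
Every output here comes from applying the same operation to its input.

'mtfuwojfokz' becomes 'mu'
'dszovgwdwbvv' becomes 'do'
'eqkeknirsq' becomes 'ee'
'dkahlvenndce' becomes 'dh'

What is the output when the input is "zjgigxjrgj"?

What's happening: keep one character in every 3, starting at position 1 (positions 1st, 4th, 7th, ...), then delete the last 2 characters.
For "zjgigxjrgj", step one produces "zijj"; step two turns that into "zi".
(Check on "dkahlvenndce": → "dhed" → "dh" ✓)

zi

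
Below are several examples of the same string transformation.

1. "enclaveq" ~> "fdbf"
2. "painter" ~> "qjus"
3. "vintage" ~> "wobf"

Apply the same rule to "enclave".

fdbf

In each case the input is transformed by: keep every other character starting from the first (positions 1st, 3rd, 5th, ...), then shift every letter 1 place forward in the alphabet (wrapping around).
On "enclave": the first step gives "ecae", and the second then gives "fdbf".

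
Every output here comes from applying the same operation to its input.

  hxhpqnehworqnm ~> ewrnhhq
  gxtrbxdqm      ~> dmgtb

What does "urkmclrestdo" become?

The pattern: keep every other character starting from the first (positions 1st, 3rd, 5th, ...), then move the first 3 characters to the end (rotate left by 3).
"urkmclrestdo" → "ukcrsd" → "rsdukc".

rsdukc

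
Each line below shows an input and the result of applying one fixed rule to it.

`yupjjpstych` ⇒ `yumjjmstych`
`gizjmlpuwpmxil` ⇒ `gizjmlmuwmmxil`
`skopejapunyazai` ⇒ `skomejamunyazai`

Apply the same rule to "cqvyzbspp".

In each case the input is transformed by: replace every "p" with "m".
For "cqvyzbspp" the result is "cqvyzbsmm".

cqvyzbsmm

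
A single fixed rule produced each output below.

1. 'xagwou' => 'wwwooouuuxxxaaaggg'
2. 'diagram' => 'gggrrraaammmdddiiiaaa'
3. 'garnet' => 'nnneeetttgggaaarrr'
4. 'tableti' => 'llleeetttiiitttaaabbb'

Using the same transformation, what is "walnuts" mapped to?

The rule is to move the first 3 characters to the end (rotate left by 3), then repeat every character 3 times.
Working it through for "walnuts": intermediate "nutswal", final "nnnuuutttssswwwaaalll".

nnnuuutttssswwwaaalll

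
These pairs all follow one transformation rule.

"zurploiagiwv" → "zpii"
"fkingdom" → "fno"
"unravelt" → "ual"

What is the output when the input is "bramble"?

bme

The pattern: keep one character in every 3, starting at position 1 (positions 1st, 4th, 7th, ...).
For "bramble" the result is "bme".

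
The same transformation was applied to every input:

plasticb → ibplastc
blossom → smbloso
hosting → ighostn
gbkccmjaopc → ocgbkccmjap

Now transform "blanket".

ktblane

The pattern: move the last 2 characters to the front (rotate right by 2), then swap the first and last characters.
On "blanket": the first step gives "etblank", and the second then gives "ktblane".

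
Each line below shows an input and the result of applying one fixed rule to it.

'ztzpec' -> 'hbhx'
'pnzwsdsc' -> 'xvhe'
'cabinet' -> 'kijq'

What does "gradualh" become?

What's happening: shift every letter 8 places forward in the alphabet (wrapping around), then keep only the first 4 characters.
Working it through for "gradualh": intermediate "ozilcitp", final "ozil".
(Check on "pnzwsdsc": → "xvhealak" → "xvhe" ✓)

ozil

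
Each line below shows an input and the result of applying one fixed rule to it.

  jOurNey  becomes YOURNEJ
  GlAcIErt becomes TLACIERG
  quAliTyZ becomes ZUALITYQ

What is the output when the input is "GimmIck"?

Each output is the input with this applied: swap the first and last characters, then convert every letter to uppercase.
Working it through for "GimmIck": intermediate "kimmIcG", final "KIMMICG".

KIMMICG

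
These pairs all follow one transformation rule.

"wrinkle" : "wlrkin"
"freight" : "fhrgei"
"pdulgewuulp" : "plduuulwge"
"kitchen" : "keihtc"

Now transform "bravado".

Looking at the pairs, the operation is to delete the last character, then take characters alternately from the front and the back (1st, last, 2nd, 2nd-last, ...).
For "bravado", step one produces "bravad"; step two turns that into "bdraav".

bdraav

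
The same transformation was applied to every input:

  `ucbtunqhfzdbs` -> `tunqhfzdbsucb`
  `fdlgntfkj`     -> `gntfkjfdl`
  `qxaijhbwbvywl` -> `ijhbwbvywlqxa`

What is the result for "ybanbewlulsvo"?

Each output is the input with this applied: move the first 3 characters to the end (rotate left by 3).
So "ybanbewlulsvo" becomes "nbewlulsvoyba".

nbewlulsvoyba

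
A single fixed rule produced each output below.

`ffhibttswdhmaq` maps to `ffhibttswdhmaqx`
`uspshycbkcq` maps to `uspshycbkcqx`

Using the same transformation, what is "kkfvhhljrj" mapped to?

The pattern: append "x".
For "kkfvhhljrj" the result is "kkfvhhljrjx".

kkfvhhljrjx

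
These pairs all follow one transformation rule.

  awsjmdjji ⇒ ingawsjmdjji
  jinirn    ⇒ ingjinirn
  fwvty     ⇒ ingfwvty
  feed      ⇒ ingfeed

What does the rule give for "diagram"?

In each case the input is transformed by: prepend "ing".
On "diagram" that produces "ingdiagram".

ingdiagram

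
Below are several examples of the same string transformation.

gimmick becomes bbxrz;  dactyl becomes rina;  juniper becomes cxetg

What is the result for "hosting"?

hixcv

Each output is the input with this applied: delete the first 2 characters, then shift every letter 11 places backward in the alphabet (wrapping around).
"hosting" → "sting" → "hixcv".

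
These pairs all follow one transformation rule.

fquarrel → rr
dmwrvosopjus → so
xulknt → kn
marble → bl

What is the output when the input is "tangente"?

Rule — swap the front and back halves of the string, then keep only the first 2 characters.
Applying both steps to "tangente": "entetang", then "en".
(Check on "marble": → "blemar" → "bl" ✓)

en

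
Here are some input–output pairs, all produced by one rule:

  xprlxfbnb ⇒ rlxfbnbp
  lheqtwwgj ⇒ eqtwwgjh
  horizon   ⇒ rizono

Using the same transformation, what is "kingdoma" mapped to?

The pattern: delete the first character, then move the first character to the end.
Starting from "kingdoma": after the first operation, "ingdoma"; after the second, "ngdomai".
(Check on "horizon": → "orizon" → "rizono" ✓)

ngdomai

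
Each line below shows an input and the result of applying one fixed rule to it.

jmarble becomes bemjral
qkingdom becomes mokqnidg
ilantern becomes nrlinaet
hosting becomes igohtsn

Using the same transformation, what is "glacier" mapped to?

irlgcae

The rule is to swap each adjacent pair of characters (1↔2, 3↔4, ...), then move the last 2 characters to the front (rotate right by 2).
On "glacier" that produces "irlgcae".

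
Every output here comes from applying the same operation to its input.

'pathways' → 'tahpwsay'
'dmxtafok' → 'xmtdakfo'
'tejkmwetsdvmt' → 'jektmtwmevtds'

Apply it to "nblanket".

Looking at the pairs, the operation is to move the first 2 characters to the end (rotate left by 2), then take characters alternately from the front and the back (1st, last, 2nd, 2nd-last, ...).
Starting from "nblanket": after the first operation, "lanketnb"; after the second, "lbanntke".
(Check on "tejkmwetsdvmt": → "jkmwetsdvmtte" → "jektmtwmevtds" ✓)

lbanntke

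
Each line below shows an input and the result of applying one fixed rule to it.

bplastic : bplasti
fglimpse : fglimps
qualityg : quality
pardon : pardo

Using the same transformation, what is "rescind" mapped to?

rescin

In each case the input is transformed by: delete the last character.
"rescind" → "rescin".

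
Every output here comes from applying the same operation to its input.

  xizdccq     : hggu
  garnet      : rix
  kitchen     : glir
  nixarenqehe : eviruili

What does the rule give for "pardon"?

hsr

Each output is the input with this applied: shift every letter 4 places forward in the alphabet (wrapping around), then delete the first 3 characters.
"pardon" → "tevhsr" → "hsr".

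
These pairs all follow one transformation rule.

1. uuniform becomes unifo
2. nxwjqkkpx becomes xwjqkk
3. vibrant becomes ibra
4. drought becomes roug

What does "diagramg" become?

What's happening: move the first character to the end, then delete the last 3 characters.
Starting from "diagramg": after the first operation, "iagramgd"; after the second, "iagra".

iagra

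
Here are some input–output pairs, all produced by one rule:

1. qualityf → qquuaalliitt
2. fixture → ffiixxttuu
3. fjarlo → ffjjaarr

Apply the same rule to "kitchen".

kkiittcchh

What's happening: delete the last 2 characters, then double every character.
On "kitchen": the first step gives "kitch", and the second then gives "kkiittcchh".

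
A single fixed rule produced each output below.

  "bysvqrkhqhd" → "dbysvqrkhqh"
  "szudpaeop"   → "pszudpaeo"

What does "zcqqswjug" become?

gzcqqswju

The transformation: move the last character to the front.
So "zcqqswjug" becomes "gzcqqswju".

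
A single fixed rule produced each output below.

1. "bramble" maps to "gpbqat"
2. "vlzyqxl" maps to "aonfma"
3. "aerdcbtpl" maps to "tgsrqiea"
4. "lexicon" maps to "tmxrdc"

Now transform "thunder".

wjcstg

Each output is the input with this applied: delete the first character, then shift every letter 11 places backward in the alphabet (wrapping around).
Doing the same to "thunder": "wjcstg".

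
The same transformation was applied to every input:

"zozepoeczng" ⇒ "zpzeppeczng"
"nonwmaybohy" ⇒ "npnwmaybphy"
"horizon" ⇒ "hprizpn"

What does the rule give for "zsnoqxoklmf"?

Looking at the pairs, the operation is to replace every "o" with "p".
Applying that to "zsnoqxoklmf" gives "zsnpqxpklmf".

zsnpqxpklmf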